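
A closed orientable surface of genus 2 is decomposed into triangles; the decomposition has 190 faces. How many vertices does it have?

χ = 2 − 2·2 = -2, and every face is a triangle so 3F = 2E.
E = 3·190/2 = 285. Then V = -2 + E − F = -2 + 285 − 190 = 93.

93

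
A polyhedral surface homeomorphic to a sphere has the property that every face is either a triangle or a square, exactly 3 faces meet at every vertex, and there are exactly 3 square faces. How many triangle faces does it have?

2

Let x be the number of triangles; then F = 3 + x.
Edge–face incidences: 2E = 4·3 + 3·x = 12 + 3x.
Every vertex has degree 3, so 3V = 2E.
Euler: V − E + F = 2 ⇒ (2E)/3 − E + (3 + x) = 2.
Multiply by 6: 2·(2E) − 3·(2E) + 6·(3 + x) = 12, i.e. 18 + 6x − (12 + 3x) = 12.
Collecting terms: 3x + 6 = 12, so 3x = 6, so x = 2.
Then 2E = 12 + 3·2 = 18, so E = 9, V = 2E/3 = 6, F = 3 + 2 = 5.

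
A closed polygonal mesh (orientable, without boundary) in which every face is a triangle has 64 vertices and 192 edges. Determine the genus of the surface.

Every face is a triangle and each edge borders two faces, so 3F = 2·192, giving F = 128.
χ = V − E + F = 64 − 192 + 128 = 0.
For a closed orientable surface χ = 2 − 2g, so g = (2 − (0))/2 = 1.

1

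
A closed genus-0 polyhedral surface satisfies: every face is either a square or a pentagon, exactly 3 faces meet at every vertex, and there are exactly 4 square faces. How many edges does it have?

Let x be the number of pentagons; then F = 4 + x.
Edge–face incidences: 2E = 4·4 + 5·x = 16 + 5x.
Every vertex has degree 3, so 3V = 2E.
Euler: V − E + F = 2 ⇒ (2E)/3 − E + (4 + x) = 2.
Multiply by 6: 2·(2E) − 3·(2E) + 6·(4 + x) = 12, i.e. 24 + 6x − (16 + 5x) = 12.
Collecting terms: x + 8 = 12, so x = 4.
Then 2E = 16 + 5·4 = 36, so E = 18, V = 2E/3 = 12, F = 4 + 4 = 8.

18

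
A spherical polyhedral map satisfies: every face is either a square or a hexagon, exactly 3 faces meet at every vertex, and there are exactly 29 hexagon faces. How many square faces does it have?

Let x be the number of squares; then F = 29 + x.
Edge–face incidences: 2E = 6·29 + 4·x = 174 + 4x.
Every vertex has degree 3, so 3V = 2E.
Euler: V − E + F = 2 ⇒ (2E)/3 − E + (29 + x) = 2.
Multiply by 6: 2·(2E) − 3·(2E) + 6·(29 + x) = 12, i.e. 174 + 6x − (174 + 4x) = 12.
Collecting terms: 2x = 12, so x = 6.
Then 2E = 174 + 4·6 = 198, so E = 99, V = 2E/3 = 66, F = 29 + 6 = 35.

6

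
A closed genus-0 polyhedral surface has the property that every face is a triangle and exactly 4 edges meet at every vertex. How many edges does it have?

Each face has 3 edges and each edge borders two faces, so 2E = 3F.
Each vertex has degree 4, so 4V = 2E and hence V = 3F/4.
Euler: V − E + F = 2 ⇒ (3F/4) − (3F/2) + F = 2.
Multiply by 8: (6 − 12 + 8)F = 16, i.e. 2F = 16.
So F = 8, E = 3·8/2 = 12, V = 3·8/4 = 6.

12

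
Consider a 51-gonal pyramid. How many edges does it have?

A pyramid on an n-gon base has one n-gon and n triangles: V = 51 + 1 = 52, E = 2·51 = 102, F = 51 + 1 = 52.

102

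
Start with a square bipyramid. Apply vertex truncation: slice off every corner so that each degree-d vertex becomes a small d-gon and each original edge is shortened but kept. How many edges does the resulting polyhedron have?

The base solid has V = 6, E = 12, F = 8.
Truncation replaces each original edge-end by a new vertex, so V′ = 2E = 24.
Each original edge survives, and each old vertex of degree d contributes d new edges; summing degrees gives Σd = 2E, so E′ = E + 2E = 3E = 36.
Each original face survives and each original vertex becomes one new face: F′ = F + V = 14.

36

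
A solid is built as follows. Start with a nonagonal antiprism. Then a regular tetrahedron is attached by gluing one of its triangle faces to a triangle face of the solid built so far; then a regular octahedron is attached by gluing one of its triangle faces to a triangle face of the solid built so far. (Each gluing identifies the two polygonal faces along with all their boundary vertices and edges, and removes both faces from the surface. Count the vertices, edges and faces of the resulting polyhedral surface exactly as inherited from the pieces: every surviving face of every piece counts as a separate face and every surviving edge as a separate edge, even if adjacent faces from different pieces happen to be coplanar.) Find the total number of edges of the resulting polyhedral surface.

48

A nonagonal antiprism: V=18, E=36, F=20.
Attach a regular tetrahedron (V=4, E=6, F=4) along a 3-gon: merge 3 vertices and 3 edges, delete both glued faces → V=19, E=39, F=22.
Attach a regular octahedron (V=6, E=12, F=8) along a 3-gon: merge 3 vertices and 3 edges, delete both glued faces → V=22, E=48, F=28.
Check: V − E + F = 22 − 48 + 28 = 2.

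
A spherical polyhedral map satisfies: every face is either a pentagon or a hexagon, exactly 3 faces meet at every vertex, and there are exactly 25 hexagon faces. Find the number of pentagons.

Let x be the number of pentagons; then F = 25 + x.
Edge–face incidences: 2E = 6·25 + 5·x = 150 + 5x.
Every vertex has degree 3, so 3V = 2E.
Euler: V − E + F = 2 ⇒ (2E)/3 − E + (25 + x) = 2.
Multiply by 6: 2·(2E) − 3·(2E) + 6·(25 + x) = 12, i.e. 150 + 6x − (150 + 5x) = 12.
Collecting terms: x = 12.
Then 2E = 150 + 5·12 = 210, so E = 105, V = 2E/3 = 70, F = 25 + 12 = 37.

12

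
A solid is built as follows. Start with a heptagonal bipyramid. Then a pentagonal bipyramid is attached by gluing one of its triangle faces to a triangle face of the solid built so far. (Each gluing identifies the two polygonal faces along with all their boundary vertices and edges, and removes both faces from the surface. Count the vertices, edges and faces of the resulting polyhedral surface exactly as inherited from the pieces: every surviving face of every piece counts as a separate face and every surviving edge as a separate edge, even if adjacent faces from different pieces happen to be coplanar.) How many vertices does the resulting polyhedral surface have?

A heptagonal bipyramid: V=9, E=21, F=14.
Attach a pentagonal bipyramid (V=7, E=15, F=10) along a 3-gon: merge 3 vertices and 3 edges, delete both glued faces → V=13, E=33, F=22.
Check: V − E + F = 13 − 33 + 22 = 2.

13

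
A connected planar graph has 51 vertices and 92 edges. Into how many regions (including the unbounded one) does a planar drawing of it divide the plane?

43

Euler's formula for a connected plane graph: V − E + F = 2, so F = 2 − 51 + 92 = 43.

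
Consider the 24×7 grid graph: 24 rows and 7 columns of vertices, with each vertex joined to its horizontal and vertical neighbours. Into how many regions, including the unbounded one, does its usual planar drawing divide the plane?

The grid has V = 24·7 = 168 vertices and E = 24·6 + 7·23 = 305 edges.
F = 2 − V + E = 2 − 168 + 305 = 139.

139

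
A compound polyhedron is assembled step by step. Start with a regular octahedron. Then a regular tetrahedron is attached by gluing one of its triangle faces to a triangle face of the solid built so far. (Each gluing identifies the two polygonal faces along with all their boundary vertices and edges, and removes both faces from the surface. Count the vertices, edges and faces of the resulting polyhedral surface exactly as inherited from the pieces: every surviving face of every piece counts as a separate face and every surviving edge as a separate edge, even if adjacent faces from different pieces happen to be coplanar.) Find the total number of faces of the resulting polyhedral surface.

A regular octahedron: V=6, E=12, F=8.
Attach a regular tetrahedron (V=4, E=6, F=4) along a 3-gon: merge 3 vertices and 3 edges, delete both glued faces → V=7, E=15, F=10.
Check: V − E + F = 7 − 15 + 10 = 2.

10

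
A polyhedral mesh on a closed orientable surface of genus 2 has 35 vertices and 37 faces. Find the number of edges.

For a closed orientable surface of genus 2, χ = 2 − 2·2 = -2.
E = V + F − (-2) = 35 + 37 − (-2) = 74.

74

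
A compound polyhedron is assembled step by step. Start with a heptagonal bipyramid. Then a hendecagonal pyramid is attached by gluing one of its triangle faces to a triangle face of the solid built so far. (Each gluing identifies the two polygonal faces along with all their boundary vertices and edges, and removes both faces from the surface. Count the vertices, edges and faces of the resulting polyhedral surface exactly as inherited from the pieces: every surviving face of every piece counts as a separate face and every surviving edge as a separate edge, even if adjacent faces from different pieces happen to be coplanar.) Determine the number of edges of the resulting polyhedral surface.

A heptagonal bipyramid: V=9, E=21, F=14.
Attach a hendecagonal pyramid (V=12, E=22, F=12) along a 3-gon: merge 3 vertices and 3 edges, delete both glued faces → V=18, E=40, F=24.
Check: V − E + F = 18 − 40 + 24 = 2.

40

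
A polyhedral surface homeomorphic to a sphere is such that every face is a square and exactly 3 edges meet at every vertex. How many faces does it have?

Each face has 4 edges and each edge borders two faces, so 2E = 4F.
Each vertex has degree 3, so 3V = 2E and hence V = 4F/3.
Euler: V − E + F = 2 ⇒ (4F/3) − (4F/2) + F = 2.
Multiply by 6: (8 − 12 + 6)F = 12, i.e. 2F = 12.
So F = 6, E = 4·6/2 = 12, V = 4·6/3 = 8.

6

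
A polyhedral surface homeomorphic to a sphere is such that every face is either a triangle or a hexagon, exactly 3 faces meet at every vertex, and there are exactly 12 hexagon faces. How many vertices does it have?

Let x be the number of triangles; then F = 12 + x.
Edge–face incidences: 2E = 6·12 + 3·x = 72 + 3x.
Every vertex has degree 3, so 3V = 2E.
Euler: V − E + F = 2 ⇒ (2E)/3 − E + (12 + x) = 2.
Multiply by 6: 2·(2E) − 3·(2E) + 6·(12 + x) = 12, i.e. 72 + 6x − (72 + 3x) = 12.
Collecting terms: 3x = 12, so x = 4.
Then 2E = 72 + 3·4 = 84, so E = 42, V = 2E/3 = 28, F = 12 + 4 = 16.

28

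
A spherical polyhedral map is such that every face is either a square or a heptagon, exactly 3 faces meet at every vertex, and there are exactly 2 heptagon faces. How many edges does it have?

21

Let x be the number of squares; then F = 2 + x.
Edge–face incidences: 2E = 7·2 + 4·x = 14 + 4x.
Every vertex has degree 3, so 3V = 2E.
Euler: V − E + F = 2 ⇒ (2E)/3 − E + (2 + x) = 2.
Multiply by 6: 2·(2E) − 3·(2E) + 6·(2 + x) = 12, i.e. 12 + 6x − (14 + 4x) = 12.
Collecting terms: 2x − 2 = 12, so 2x = 14, so x = 7.
Then 2E = 14 + 4·7 = 42, so E = 21, V = 2E/3 = 14, F = 2 + 7 = 9.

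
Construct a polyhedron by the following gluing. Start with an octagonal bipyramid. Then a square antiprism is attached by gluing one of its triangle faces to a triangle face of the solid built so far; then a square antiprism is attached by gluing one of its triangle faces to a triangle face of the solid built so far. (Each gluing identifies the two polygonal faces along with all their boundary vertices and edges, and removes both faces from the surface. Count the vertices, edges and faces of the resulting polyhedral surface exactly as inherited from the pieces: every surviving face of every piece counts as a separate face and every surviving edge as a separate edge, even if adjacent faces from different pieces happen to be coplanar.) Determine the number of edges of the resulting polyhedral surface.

50

An octagonal bipyramid: V=10, E=24, F=16.
Attach a square antiprism (V=8, E=16, F=10) along a 3-gon: merge 3 vertices and 3 edges, delete both glued faces → V=15, E=37, F=24.
Attach a square antiprism (V=8, E=16, F=10) along a 3-gon: merge 3 vertices and 3 edges, delete both glued faces → V=20, E=50, F=32.
Check: V − E + F = 20 − 50 + 32 = 2.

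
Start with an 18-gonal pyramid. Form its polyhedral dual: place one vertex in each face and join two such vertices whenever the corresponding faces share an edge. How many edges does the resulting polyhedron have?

The base solid has V = 19, E = 36, F = 19.
The dual swaps V and F and preserves E: V′ = F = 19, E′ = E = 36, F′ = V = 19.

36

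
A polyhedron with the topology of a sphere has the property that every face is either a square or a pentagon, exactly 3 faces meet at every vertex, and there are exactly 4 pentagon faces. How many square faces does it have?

4

Let x be the number of squares; then F = 4 + x.
Edge–face incidences: 2E = 5·4 + 4·x = 20 + 4x.
Every vertex has degree 3, so 3V = 2E.
Euler: V − E + F = 2 ⇒ (2E)/3 − E + (4 + x) = 2.
Multiply by 6: 2·(2E) − 3·(2E) + 6·(4 + x) = 12, i.e. 24 + 6x − (20 + 4x) = 12.
Collecting terms: 2x + 4 = 12, so 2x = 8, so x = 4.
Then 2E = 20 + 4·4 = 36, so E = 18, V = 2E/3 = 12, F = 4 + 4 = 8.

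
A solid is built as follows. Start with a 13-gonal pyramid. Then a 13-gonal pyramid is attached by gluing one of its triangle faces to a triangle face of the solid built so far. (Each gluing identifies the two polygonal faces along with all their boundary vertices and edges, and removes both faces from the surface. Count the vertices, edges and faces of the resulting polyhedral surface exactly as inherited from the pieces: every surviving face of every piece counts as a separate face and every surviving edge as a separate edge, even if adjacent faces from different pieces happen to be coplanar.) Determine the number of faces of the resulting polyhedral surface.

26

A 13-gonal pyramid: V=14, E=26, F=14.
Attach a 13-gonal pyramid (V=14, E=26, F=14) along a 3-gon: merge 3 vertices and 3 edges, delete both glued faces → V=25, E=49, F=26.
Check: V − E + F = 25 − 49 + 26 = 2.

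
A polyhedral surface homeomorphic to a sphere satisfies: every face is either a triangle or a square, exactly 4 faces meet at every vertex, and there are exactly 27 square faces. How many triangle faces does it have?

8

Let x be the number of triangles; then F = 27 + x.
Edge–face incidences: 2E = 4·27 + 3·x = 108 + 3x.
Every vertex has degree 4, so 4V = 2E.
Euler: V − E + F = 2 ⇒ (2E)/4 − E + (27 + x) = 2.
Multiply by 8: 2·(2E) − 4·(2E) + 8·(27 + x) = 16, i.e. 216 + 8x − 2·(108 + 3x) = 16.
Collecting terms: 2x = 16, so x = 8.
Then 2E = 108 + 3·8 = 132, so E = 66, V = 2E/4 = 33, F = 27 + 8 = 35.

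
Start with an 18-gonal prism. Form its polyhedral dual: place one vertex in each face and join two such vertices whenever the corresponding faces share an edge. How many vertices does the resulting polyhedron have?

The base solid has V = 36, E = 54, F = 20.
The dual swaps V and F and preserves E: V′ = F = 20, E′ = E = 54, F′ = V = 36.

20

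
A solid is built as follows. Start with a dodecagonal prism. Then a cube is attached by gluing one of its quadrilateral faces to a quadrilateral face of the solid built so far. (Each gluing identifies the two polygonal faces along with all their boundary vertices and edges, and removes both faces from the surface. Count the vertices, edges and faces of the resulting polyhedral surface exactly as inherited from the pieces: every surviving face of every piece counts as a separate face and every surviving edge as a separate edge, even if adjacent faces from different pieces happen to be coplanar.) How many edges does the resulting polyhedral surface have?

A dodecagonal prism: V=24, E=36, F=14.
Attach a cube (V=8, E=12, F=6) along a 4-gon: merge 4 vertices and 4 edges, delete both glued faces → V=28, E=44, F=18.
Check: V − E + F = 28 − 44 + 18 = 2.

44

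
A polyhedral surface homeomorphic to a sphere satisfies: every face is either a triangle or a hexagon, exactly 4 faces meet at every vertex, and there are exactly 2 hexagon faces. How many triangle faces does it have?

Let x be the number of triangles; then F = 2 + x.
Edge–face incidences: 2E = 6·2 + 3·x = 12 + 3x.
Every vertex has degree 4, so 4V = 2E.
Euler: V − E + F = 2 ⇒ (2E)/4 − E + (2 + x) = 2.
Multiply by 8: 2·(2E) − 4·(2E) + 8·(2 + x) = 16, i.e. 16 + 8x − 2·(12 + 3x) = 16.
Collecting terms: 2x − 8 = 16, so 2x = 24, so x = 12.
Then 2E = 12 + 3·12 = 48, so E = 24, V = 2E/4 = 12, F = 2 + 12 = 14.

12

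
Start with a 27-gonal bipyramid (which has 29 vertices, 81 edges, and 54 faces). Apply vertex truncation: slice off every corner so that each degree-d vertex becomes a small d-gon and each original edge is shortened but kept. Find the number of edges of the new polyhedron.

Truncation replaces each original edge-end by a new vertex, so V′ = 2E = 162.
Each original edge survives, and each old vertex of degree d contributes d new edges; summing degrees gives Σd = 2E, so E′ = E + 2E = 3E = 243.
Each original face survives and each original vertex becomes one new face: F′ = F + V = 83.

243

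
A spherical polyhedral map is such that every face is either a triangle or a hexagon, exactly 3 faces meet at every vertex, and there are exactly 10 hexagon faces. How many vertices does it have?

Let x be the number of triangles; then F = 10 + x.
Edge–face incidences: 2E = 6·10 + 3·x = 60 + 3x.
Every vertex has degree 3, so 3V = 2E.
Euler: V − E + F = 2 ⇒ (2E)/3 − E + (10 + x) = 2.
Multiply by 6: 2·(2E) − 3·(2E) + 6·(10 + x) = 12, i.e. 60 + 6x − (60 + 3x) = 12.
Collecting terms: 3x = 12, so x = 4.
Then 2E = 60 + 3·4 = 72, so E = 36, V = 2E/3 = 24, F = 10 + 4 = 14.

24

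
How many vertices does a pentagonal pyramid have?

A pyramid on an n-gon base has one n-gon and n triangles: V = 5 + 1 = 6, E = 2·5 = 10, F = 5 + 1 = 6.

6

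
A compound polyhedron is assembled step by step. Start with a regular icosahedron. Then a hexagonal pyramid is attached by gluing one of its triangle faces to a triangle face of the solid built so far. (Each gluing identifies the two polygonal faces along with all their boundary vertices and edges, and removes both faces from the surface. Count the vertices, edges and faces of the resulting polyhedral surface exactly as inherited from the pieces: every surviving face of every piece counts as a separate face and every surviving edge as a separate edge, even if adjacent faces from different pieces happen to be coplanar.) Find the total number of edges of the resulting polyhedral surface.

A regular icosahedron: V=12, E=30, F=20.
Attach a hexagonal pyramid (V=7, E=12, F=7) along a 3-gon: merge 3 vertices and 3 edges, delete both glued faces → V=16, E=39, F=25.
Check: V − E + F = 16 − 39 + 25 = 2.

39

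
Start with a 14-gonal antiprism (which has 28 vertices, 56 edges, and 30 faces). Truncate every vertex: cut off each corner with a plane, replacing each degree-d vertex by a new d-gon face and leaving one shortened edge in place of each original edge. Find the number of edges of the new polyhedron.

168

Truncation replaces each original edge-end by a new vertex, so V′ = 2E = 112.
Each original edge survives, and each old vertex of degree d contributes d new edges; summing degrees gives Σd = 2E, so E′ = E + 2E = 3E = 168.
Each original face survives and each original vertex becomes one new face: F′ = F + V = 58.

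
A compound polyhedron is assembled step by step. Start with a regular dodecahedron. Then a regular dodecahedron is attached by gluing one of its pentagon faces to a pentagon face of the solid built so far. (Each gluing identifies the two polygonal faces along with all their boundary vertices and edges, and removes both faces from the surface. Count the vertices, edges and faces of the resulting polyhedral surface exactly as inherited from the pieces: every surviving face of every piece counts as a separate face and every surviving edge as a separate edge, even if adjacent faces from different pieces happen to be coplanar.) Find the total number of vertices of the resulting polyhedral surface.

35

A regular dodecahedron: V=20, E=30, F=12.
Attach a regular dodecahedron (V=20, E=30, F=12) along a 5-gon: merge 5 vertices and 5 edges, delete both glued faces → V=35, E=55, F=22.
Check: V − E + F = 35 − 55 + 22 = 2.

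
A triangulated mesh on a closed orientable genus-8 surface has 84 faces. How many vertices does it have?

28

χ = 2 − 2·8 = -14, and every face is a triangle so 3F = 2E.
E = 3·84/2 = 126. Then V = -14 + E − F = -14 + 126 − 84 = 28.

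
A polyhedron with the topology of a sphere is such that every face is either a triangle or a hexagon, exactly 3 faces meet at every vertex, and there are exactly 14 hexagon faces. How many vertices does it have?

32

Let x be the number of triangles; then F = 14 + x.
Edge–face incidences: 2E = 6·14 + 3·x = 84 + 3x.
Every vertex has degree 3, so 3V = 2E.
Euler: V − E + F = 2 ⇒ (2E)/3 − E + (14 + x) = 2.
Multiply by 6: 2·(2E) − 3·(2E) + 6·(14 + x) = 12, i.e. 84 + 6x − (84 + 3x) = 12.
Collecting terms: 3x = 12, so x = 4.
Then 2E = 84 + 3·4 = 96, so E = 48, V = 2E/3 = 32, F = 14 + 4 = 18.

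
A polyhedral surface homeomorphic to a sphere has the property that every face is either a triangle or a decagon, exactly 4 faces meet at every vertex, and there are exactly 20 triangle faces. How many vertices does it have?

Let x be the number of decagons; then F = 20 + x.
Edge–face incidences: 2E = 3·20 + 10·x = 60 + 10x.
Every vertex has degree 4, so 4V = 2E.
Euler: V − E + F = 2 ⇒ (2E)/4 − E + (20 + x) = 2.
Multiply by 8: 2·(2E) − 4·(2E) + 8·(20 + x) = 16, i.e. 160 + 8x − 2·(60 + 10x) = 16.
Collecting terms: −12x + 40 = 16, so −12x = −24, so x = 2.
Then 2E = 60 + 10·2 = 80, so E = 40, V = 2E/4 = 20, F = 20 + 2 = 22.

20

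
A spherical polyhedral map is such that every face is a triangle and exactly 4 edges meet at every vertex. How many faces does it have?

Each face has 3 edges and each edge borders two faces, so 2E = 3F.
Each vertex has degree 4, so 4V = 2E and hence V = 3F/4.
Euler: V − E + F = 2 ⇒ (3F/4) − (3F/2) + F = 2.
Multiply by 8: (6 − 12 + 8)F = 16, i.e. 2F = 16.
So F = 8, E = 3·8/2 = 12, V = 3·8/4 = 6.

8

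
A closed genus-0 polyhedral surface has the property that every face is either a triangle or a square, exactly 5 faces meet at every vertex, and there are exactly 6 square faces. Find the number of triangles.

32

Let x be the number of triangles; then F = 6 + x.
Edge–face incidences: 2E = 4·6 + 3·x = 24 + 3x.
Every vertex has degree 5, so 5V = 2E.
Euler: V − E + F = 2 ⇒ (2E)/5 − E + (6 + x) = 2.
Multiply by 10: 2·(2E) − 5·(2E) + 10·(6 + x) = 20, i.e. 60 + 10x − 3·(24 + 3x) = 20.
Collecting terms: x − 12 = 20, so x = 32.
Then 2E = 24 + 3·32 = 120, so E = 60, V = 2E/5 = 24, F = 6 + 32 = 38.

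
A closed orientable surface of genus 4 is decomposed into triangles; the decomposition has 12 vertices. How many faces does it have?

36

χ = 2 − 2·4 = -6, and every face is a triangle so 3F = 2E.
V − E + F = -6 with E = 3F/2 gives 12 − (3/2 − 1)·F = -6, so F = 36 and E = 54.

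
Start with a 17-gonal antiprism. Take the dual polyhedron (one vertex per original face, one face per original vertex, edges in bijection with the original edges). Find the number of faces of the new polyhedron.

The base solid has V = 34, E = 68, F = 36.
The dual swaps V and F and preserves E: V′ = F = 36, E′ = E = 68, F′ = V = 34.

34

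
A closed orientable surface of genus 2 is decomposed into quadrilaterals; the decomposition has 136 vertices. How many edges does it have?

276

χ = 2 − 2·2 = -2, and every face is a square so 4F = 2E.
V − E + F = -2 with E = 4F/2 gives 136 − (4/2 − 1)·F = -2, so F = 138 and E = 276.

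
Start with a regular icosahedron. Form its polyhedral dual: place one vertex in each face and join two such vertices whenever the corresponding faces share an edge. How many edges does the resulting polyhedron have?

The base solid has V = 12, E = 30, F = 20.
The dual swaps V and F and preserves E: V′ = F = 20, E′ = E = 30, F′ = V = 12.

30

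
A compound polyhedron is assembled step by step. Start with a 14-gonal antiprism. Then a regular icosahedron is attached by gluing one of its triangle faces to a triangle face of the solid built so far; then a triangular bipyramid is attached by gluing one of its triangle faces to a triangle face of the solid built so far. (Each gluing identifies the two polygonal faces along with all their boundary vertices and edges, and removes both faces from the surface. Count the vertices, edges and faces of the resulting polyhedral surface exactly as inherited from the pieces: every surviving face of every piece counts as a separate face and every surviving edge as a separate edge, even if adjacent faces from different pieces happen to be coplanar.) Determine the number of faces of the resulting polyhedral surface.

A 14-gonal antiprism: V=28, E=56, F=30.
Attach a regular icosahedron (V=12, E=30, F=20) along a 3-gon: merge 3 vertices and 3 edges, delete both glued faces → V=37, E=83, F=48.
Attach a triangular bipyramid (V=5, E=9, F=6) along a 3-gon: merge 3 vertices and 3 edges, delete both glued faces → V=39, E=89, F=52.
Check: V − E + F = 39 − 89 + 52 = 2.

52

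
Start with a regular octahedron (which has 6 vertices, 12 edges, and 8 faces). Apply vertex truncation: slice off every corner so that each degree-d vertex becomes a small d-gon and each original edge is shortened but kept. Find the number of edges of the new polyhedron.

Truncation replaces each original edge-end by a new vertex, so V′ = 2E = 24.
Each original edge survives, and each old vertex of degree d contributes d new edges; summing degrees gives Σd = 2E, so E′ = E + 2E = 3E = 36.
Each original face survives and each original vertex becomes one new face: F′ = F + V = 14.

36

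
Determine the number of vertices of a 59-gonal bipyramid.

61

A bipyramid over an n-gon has 2n triangular faces and n + 2 vertices: V = 59 + 2 = 61, E = 3·59 = 177, F = 2·59 = 118.
Check: V − E + F = 61 − 177 + 118 = 2.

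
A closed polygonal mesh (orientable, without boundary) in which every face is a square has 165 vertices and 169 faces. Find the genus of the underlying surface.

3

Every face is a square, so 2E = 4·169 = 676, giving E = 338.
χ = V − E + F = 165 − 338 + 169 = -4.
For a closed orientable surface χ = 2 − 2g, so g = (2 − (-4))/2 = 3.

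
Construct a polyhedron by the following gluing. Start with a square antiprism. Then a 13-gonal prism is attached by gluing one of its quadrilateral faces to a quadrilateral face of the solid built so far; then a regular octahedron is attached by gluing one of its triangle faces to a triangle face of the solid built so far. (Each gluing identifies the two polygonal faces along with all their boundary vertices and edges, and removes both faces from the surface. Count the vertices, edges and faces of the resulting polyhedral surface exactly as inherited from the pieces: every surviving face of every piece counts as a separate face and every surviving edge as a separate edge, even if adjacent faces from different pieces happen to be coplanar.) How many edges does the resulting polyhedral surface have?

A square antiprism: V=8, E=16, F=10.
Attach a 13-gonal prism (V=26, E=39, F=15) along a 4-gon: merge 4 vertices and 4 edges, delete both glued faces → V=30, E=51, F=23.
Attach a regular octahedron (V=6, E=12, F=8) along a 3-gon: merge 3 vertices and 3 edges, delete both glued faces → V=33, E=60, F=29.
Check: V − E + F = 33 − 60 + 29 = 2.

60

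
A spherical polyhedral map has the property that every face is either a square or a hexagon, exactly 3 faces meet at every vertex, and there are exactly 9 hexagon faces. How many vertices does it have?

26

Let x be the number of squares; then F = 9 + x.
Edge–face incidences: 2E = 6·9 + 4·x = 54 + 4x.
Every vertex has degree 3, so 3V = 2E.
Euler: V − E + F = 2 ⇒ (2E)/3 − E + (9 + x) = 2.
Multiply by 6: 2·(2E) − 3·(2E) + 6·(9 + x) = 12, i.e. 54 + 6x − (54 + 4x) = 12.
Collecting terms: 2x = 12, so x = 6.
Then 2E = 54 + 4·6 = 78, so E = 39, V = 2E/3 = 26, F = 9 + 6 = 15.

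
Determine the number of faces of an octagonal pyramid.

A pyramid on an n-gon base has one n-gon and n triangles: V = 8 + 1 = 9, E = 2·8 = 16, F = 8 + 1 = 9.

9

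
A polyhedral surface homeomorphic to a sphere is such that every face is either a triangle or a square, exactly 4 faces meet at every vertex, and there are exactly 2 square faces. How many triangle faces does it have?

8

Let x be the number of triangles; then F = 2 + x.
Edge–face incidences: 2E = 4·2 + 3·x = 8 + 3x.
Every vertex has degree 4, so 4V = 2E.
Euler: V − E + F = 2 ⇒ (2E)/4 − E + (2 + x) = 2.
Multiply by 8: 2·(2E) − 4·(2E) + 8·(2 + x) = 16, i.e. 16 + 8x − 2·(8 + 3x) = 16.
Collecting terms: 2x = 16, so x = 8.
Then 2E = 8 + 3·8 = 32, so E = 16, V = 2E/4 = 8, F = 2 + 8 = 10.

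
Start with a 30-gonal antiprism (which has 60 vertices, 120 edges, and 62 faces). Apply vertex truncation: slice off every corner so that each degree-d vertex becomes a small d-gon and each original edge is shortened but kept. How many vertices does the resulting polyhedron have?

Truncation replaces each original edge-end by a new vertex, so V′ = 2E = 240.
Each original edge survives, and each old vertex of degree d contributes d new edges; summing degrees gives Σd = 2E, so E′ = E + 2E = 3E = 360.
Each original face survives and each original vertex becomes one new face: F′ = F + V = 122.

240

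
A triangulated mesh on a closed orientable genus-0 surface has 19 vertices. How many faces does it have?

34

χ = 2 − 2·0 = 2, and every face is a triangle so 3F = 2E.
V − E + F = 2 with E = 3F/2 gives 19 − (3/2 − 1)·F = 2, so F = 34 and E = 51.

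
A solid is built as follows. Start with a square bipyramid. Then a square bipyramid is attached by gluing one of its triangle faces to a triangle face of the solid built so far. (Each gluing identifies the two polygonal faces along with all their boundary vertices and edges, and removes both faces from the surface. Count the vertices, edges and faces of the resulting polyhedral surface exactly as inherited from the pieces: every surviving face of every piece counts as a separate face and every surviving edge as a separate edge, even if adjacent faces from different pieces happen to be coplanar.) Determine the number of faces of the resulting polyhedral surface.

A square bipyramid: V=6, E=12, F=8.
Attach a square bipyramid (V=6, E=12, F=8) along a 3-gon: merge 3 vertices and 3 edges, delete both glued faces → V=9, E=21, F=14.
Check: V − E + F = 9 − 21 + 14 = 2.

14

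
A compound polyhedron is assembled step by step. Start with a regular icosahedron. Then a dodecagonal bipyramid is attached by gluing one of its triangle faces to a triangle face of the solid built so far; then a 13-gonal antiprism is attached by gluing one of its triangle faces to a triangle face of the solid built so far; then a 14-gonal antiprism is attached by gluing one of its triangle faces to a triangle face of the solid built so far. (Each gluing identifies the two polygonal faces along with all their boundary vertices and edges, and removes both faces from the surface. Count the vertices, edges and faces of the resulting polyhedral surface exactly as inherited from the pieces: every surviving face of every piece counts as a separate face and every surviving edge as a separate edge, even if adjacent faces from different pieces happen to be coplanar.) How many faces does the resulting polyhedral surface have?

96

A regular icosahedron: V=12, E=30, F=20.
Attach a dodecagonal bipyramid (V=14, E=36, F=24) along a 3-gon: merge 3 vertices and 3 edges, delete both glued faces → V=23, E=63, F=42.
Attach a 13-gonal antiprism (V=26, E=52, F=28) along a 3-gon: merge 3 vertices and 3 edges, delete both glued faces → V=46, E=112, F=68.
Attach a 14-gonal antiprism (V=28, E=56, F=30) along a 3-gon: merge 3 vertices and 3 edges, delete both glued faces → V=71, E=165, F=96.
Check: V − E + F = 71 − 165 + 96 = 2.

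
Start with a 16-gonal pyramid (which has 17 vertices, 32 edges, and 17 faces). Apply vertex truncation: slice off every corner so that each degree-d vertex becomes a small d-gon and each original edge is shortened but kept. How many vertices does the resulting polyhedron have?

64

Truncation replaces each original edge-end by a new vertex, so V′ = 2E = 64.
Each original edge survives, and each old vertex of degree d contributes d new edges; summing degrees gives Σd = 2E, so E′ = E + 2E = 3E = 96.
Each original face survives and each original vertex becomes one new face: F′ = F + V = 34.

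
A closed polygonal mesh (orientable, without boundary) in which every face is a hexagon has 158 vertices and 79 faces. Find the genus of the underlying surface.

Every face is a hexagon, so 2E = 6·79 = 474, giving E = 237.
χ = V − E + F = 158 − 237 + 79 = 0.
For a closed orientable surface χ = 2 − 2g, so g = (2 − (0))/2 = 1.

1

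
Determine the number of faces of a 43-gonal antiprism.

88

An antiprism on an n-gon has two n-gon caps and 2n triangles: V = 2·43 = 86, E = 4·43 = 172, F = 2·43 + 2 = 88.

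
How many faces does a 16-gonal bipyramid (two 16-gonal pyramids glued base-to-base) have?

32

A bipyramid over an n-gon has 2n triangular faces and n + 2 vertices: V = 16 + 2 = 18, E = 3·16 = 48, F = 2·16 = 32.
Check: V − E + F = 18 − 48 + 32 = 2.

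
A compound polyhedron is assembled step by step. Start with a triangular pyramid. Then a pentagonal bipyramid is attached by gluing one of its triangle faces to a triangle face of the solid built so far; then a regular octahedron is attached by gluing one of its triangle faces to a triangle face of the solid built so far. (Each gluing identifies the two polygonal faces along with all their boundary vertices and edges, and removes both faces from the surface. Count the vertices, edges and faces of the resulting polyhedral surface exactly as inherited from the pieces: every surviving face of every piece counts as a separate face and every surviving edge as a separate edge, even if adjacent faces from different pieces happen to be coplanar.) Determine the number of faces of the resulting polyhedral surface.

18

A triangular pyramid: V=4, E=6, F=4.
Attach a pentagonal bipyramid (V=7, E=15, F=10) along a 3-gon: merge 3 vertices and 3 edges, delete both glued faces → V=8, E=18, F=12.
Attach a regular octahedron (V=6, E=12, F=8) along a 3-gon: merge 3 vertices and 3 edges, delete both glued faces → V=11, E=27, F=18.
Check: V − E + F = 11 − 27 + 18 = 2.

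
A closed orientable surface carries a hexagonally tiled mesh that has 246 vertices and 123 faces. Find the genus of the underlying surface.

Every face is a hexagon, so 2E = 6·123 = 738, giving E = 369.
χ = V − E + F = 246 − 369 + 123 = 0.
For a closed orientable surface χ = 2 − 2g, so g = (2 − (0))/2 = 1.

1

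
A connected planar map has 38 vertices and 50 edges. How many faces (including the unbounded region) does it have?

Euler's formula for a connected plane graph: V − E + F = 2, so F = 2 − 38 + 50 = 14.

14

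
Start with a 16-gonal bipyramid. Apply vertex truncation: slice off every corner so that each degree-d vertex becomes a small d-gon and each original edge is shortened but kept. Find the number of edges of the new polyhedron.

The base solid has V = 18, E = 48, F = 32.
Truncation replaces each original edge-end by a new vertex, so V′ = 2E = 96.
Each original edge survives, and each old vertex of degree d contributes d new edges; summing degrees gives Σd = 2E, so E′ = E + 2E = 3E = 144.
Each original face survives and each original vertex becomes one new face: F′ = F + V = 50.

144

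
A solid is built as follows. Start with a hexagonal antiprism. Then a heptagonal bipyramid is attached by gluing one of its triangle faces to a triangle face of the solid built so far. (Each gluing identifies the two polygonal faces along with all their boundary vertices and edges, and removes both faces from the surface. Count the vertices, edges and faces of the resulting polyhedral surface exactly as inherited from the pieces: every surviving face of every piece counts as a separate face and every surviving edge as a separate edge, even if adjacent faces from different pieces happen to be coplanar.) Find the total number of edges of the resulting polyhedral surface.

A hexagonal antiprism: V=12, E=24, F=14.
Attach a heptagonal bipyramid (V=9, E=21, F=14) along a 3-gon: merge 3 vertices and 3 edges, delete both glued faces → V=18, E=42, F=26.
Check: V − E + F = 18 − 42 + 26 = 2.

42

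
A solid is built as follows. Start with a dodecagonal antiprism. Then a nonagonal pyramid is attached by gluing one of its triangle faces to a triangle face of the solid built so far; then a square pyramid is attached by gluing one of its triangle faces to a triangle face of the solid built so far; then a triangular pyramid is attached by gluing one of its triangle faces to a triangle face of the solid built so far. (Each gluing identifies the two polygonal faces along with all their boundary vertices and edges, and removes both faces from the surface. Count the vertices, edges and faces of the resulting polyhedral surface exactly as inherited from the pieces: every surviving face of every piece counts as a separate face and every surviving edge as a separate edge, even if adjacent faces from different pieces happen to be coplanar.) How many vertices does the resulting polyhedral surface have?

A dodecagonal antiprism: V=24, E=48, F=26.
Attach a nonagonal pyramid (V=10, E=18, F=10) along a 3-gon: merge 3 vertices and 3 edges, delete both glued faces → V=31, E=63, F=34.
Attach a square pyramid (V=5, E=8, F=5) along a 3-gon: merge 3 vertices and 3 edges, delete both glued faces → V=33, E=68, F=37.
Attach a triangular pyramid (V=4, E=6, F=4) along a 3-gon: merge 3 vertices and 3 edges, delete both glued faces → V=34, E=71, F=39.
Check: V − E + F = 34 − 71 + 39 = 2.

34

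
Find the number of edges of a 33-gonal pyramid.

66

A pyramid on an n-gon base has one n-gon and n triangles: V = 33 + 1 = 34, E = 2·33 = 66, F = 33 + 1 = 34.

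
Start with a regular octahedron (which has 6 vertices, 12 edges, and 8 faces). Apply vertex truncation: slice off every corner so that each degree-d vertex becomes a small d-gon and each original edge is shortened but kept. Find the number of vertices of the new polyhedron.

24

Truncation replaces each original edge-end by a new vertex, so V′ = 2E = 24.
Each original edge survives, and each old vertex of degree d contributes d new edges; summing degrees gives Σd = 2E, so E′ = E + 2E = 3E = 36.
Each original face survives and each original vertex becomes one new face: F′ = F + V = 14.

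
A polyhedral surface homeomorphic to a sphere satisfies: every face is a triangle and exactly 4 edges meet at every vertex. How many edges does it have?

Each face has 3 edges and each edge borders two faces, so 2E = 3F.
Each vertex has degree 4, so 4V = 2E and hence V = 3F/4.
Euler: V − E + F = 2 ⇒ (3F/4) − (3F/2) + F = 2.
Multiply by 8: (6 − 12 + 8)F = 16, i.e. 2F = 16.
So F = 8, E = 3·8/2 = 12, V = 3·8/4 = 6.

12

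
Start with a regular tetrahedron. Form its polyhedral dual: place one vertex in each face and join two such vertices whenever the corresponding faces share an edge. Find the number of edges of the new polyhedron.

6

The base solid has V = 4, E = 6, F = 4.
The dual swaps V and F and preserves E: V′ = F = 4, E′ = E = 6, F′ = V = 4.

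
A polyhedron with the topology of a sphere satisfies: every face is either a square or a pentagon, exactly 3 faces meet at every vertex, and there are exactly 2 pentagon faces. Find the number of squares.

Let x be the number of squares; then F = 2 + x.
Edge–face incidences: 2E = 5·2 + 4·x = 10 + 4x.
Every vertex has degree 3, so 3V = 2E.
Euler: V − E + F = 2 ⇒ (2E)/3 − E + (2 + x) = 2.
Multiply by 6: 2·(2E) − 3·(2E) + 6·(2 + x) = 12, i.e. 12 + 6x − (10 + 4x) = 12.
Collecting terms: 2x + 2 = 12, so 2x = 10, so x = 5.
Then 2E = 10 + 4·5 = 30, so E = 15, V = 2E/3 = 10, F = 2 + 5 = 7.

5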